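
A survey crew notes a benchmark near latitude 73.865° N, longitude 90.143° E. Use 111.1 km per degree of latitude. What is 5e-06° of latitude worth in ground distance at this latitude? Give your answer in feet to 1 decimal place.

5e-06° × 111100 m/° = 0.5555 m.
Converting: 0.5555 m × 3.2808 ft/m ≈ 1.8225 ft.

1.8 feet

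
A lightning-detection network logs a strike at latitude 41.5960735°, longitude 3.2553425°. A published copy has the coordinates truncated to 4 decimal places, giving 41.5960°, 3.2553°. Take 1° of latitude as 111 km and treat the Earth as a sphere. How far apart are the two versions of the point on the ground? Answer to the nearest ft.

29 ft

Δlat = 41.5960735 − 41.5960 = +0.0000735°; Δlon = 3.2553425 − 3.2553 = +0.0000425°.
N–S: 0.0000735° × 111000 m/° = 8.1585 m.
East–west at this latitude: 0.0000425° × 111000 × cos 41.596° ≈ 0.0000425 × 83010.7 = 3.52796 m.
Distance: √(8.1585² + 3.52796²) ≈ 8.88862 m.
Converting: 8.88862 m × 3.2808 ft/m ≈ 29.162 ft.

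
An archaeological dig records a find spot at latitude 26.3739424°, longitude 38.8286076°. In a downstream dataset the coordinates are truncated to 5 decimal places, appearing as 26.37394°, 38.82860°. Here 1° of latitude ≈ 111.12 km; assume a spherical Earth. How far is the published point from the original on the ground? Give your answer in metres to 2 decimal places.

0.80 metres

Δlat = 26.3739424 − 26.37394 = +0.0000024°; Δlon = 38.8286076 − 38.82860 = +0.0000076°.
North–south shift: 0.0000024 × 111120 = 0.266688 m.
E–W at 26.3739°: 0.0000076° × 111120 × cos 26.3739° = 0.0000076 × 111120 × 0.8959 ≈ 0.75661 m.
Combined displacement = (0.266688² + 0.75661²)^½ ≈ 0.802235 m.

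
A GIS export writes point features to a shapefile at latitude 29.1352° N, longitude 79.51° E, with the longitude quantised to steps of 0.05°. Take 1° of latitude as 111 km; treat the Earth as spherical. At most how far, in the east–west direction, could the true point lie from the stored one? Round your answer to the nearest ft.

With a 0.05° grid the true value lies within half a step, ±0.05°/2 = ±0.025°, of the stored one.
One degree of longitude at 29.1352° is 111000 × cos 29.1352° ≈ 111000 × 0.8735 = 96955.5 m.
East–west error: 0.025° × 96955.5 m/° ≈ 2423.89 m.
Converting: 2423.89 m × 3.2808 ft/m ≈ 7952.4 ft.

7952 ft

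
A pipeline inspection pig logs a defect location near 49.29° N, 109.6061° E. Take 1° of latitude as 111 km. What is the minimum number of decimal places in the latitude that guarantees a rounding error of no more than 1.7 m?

5 decimal places

One degree of latitude covers 111000 m.
N decimal places → at most half a unit in the last place, 0.5 × 10⁻ᴺ° = 111000/2 × 10⁻ᴺ m.
Setting 55500 × 10⁻ᴺ ≤ 1.7 gives 10ᴺ ≥ 3.265e+04, i.e. N ≥ 4.51.
At 4 places the error can reach 5.55 m, but 5 places keeps it to 0.555 m.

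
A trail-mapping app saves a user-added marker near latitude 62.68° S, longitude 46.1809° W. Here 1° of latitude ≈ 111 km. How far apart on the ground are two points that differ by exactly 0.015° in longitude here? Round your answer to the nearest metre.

764 metres

0.015° of longitude at 62.68° is 0.015 × 111000 × cos 62.68° ≈ 0.015 × 50944.5 = 764.168 m.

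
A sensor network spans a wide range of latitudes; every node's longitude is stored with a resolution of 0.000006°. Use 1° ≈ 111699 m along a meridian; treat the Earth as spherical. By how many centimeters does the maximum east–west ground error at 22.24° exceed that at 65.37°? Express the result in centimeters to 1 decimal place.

With a 0.000006° grid the true value lies within half a step, ±0.000006°/2 = ±3e-06°, of the stored one.
At 22.24°: 3e-06° × 111699 × cos 22.24° = 3e-06 × 111699 × 0.9256 ≈ 0.31017 m.
Error at 65.37° = 3e-06° × 111699 × cos 65.37° ≈ 0.3351 × 0.4168 = 0.13965 m.
Difference: 0.31017 − 0.13965 = 0.17051 m.
That is 0.170514 m = 17.051 cm.

17.1 centimeters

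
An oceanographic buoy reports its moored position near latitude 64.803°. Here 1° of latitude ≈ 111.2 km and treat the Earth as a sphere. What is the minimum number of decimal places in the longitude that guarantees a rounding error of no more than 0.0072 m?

At 64.803° one degree of longitude covers 111200 × cos 64.803° ≈ 111200 × 0.4257 ≈ 47341.4 m.
N decimal places → at most half a unit in the last place, 0.5 × 10⁻ᴺ° = 47341.4/2 × 10⁻ᴺ m.
Need 0.5 × 47341.4 × 10⁻ᴺ ≤ 0.0072 → 10⁻ᴺ ≤ 3.042e-07, so N ≥ 6.52.
At 6 places the error can reach 0.0237 m, but 7 places keeps it to 0.00237 m.

7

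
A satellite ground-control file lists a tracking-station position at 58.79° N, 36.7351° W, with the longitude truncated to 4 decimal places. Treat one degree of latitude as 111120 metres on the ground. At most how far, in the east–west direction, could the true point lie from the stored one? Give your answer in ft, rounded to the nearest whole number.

Truncating at 4 decimal places can drop up to a full unit in the last place, so the longitude may be off by as much as 0.0001°.
Parallels shrink by cos φ, so at 58.79° a degree of longitude is 111120 × 0.5182 ≈ 57579.7 m.
So at most 0.0001° × 57579.7 ≈ 5.75797 m east–west.
Converting: 5.75797 m × 3.2808 ft/m ≈ 18.891 ft.

19 ft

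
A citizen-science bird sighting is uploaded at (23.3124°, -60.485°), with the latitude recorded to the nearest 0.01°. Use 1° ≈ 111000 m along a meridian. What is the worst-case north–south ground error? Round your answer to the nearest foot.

1821 feet

Rounding to 2 decimal places leaves the latitude within ±0.005° of the true value.
North–south distance: 0.005° × 111000 m/° = 555 m.
In feet: 555 m ÷ 0.3048 ≈ 1820.9 ft.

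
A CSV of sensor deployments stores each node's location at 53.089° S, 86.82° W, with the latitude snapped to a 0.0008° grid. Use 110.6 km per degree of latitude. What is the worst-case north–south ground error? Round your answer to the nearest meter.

With a 0.0008° grid the true value lies within half a step, ±0.0008°/2 = ±0.0004°, of the stored one.
So the N–S error is at most 0.0004 × 110600 = 44.24 m.

44 meters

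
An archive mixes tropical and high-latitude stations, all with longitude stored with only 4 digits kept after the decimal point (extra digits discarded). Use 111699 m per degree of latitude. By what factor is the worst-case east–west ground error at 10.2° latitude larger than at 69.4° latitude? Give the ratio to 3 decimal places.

2.797

Truncating at 4 decimal places can drop up to a full unit in the last place, so the longitude may be off by as much as 0.0001°.
At 10.2°: 0.0001° × 111699 × cos 10.2° = 0.0001 × 111699 × 0.9842 ≈ 10.993 m.
At 69.4°: 0.0001° × 111699 × cos 69.4° = 0.0001 × 111699 × 0.3518 ≈ 3.93 m.
The ratio reduces to cos 10.2° / cos 69.4° = 0.9842/0.3518 ≈ 2.7973.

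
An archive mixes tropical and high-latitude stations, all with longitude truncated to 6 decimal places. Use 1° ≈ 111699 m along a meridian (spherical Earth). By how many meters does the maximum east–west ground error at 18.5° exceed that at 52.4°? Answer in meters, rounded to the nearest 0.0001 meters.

0.0378 meters

Truncating at 6 decimal places can drop up to a full unit in the last place, so the longitude may be off by as much as 1e-06°.
Error at 18.5° = 1e-06° × 111699 × cos 18.5° ≈ 0.1117 × 0.9483 = 0.10593 m.
Error at 52.4° = 1e-06° × 111699 × cos 52.4° ≈ 0.1117 × 0.6101 = 0.068153 m.
Difference: 0.10593 − 0.068153 = 0.037774 m.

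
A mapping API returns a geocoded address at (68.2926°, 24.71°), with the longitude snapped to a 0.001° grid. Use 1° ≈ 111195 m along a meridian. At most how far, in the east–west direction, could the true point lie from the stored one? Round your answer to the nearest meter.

With a 0.001° grid the true value lies within half a step, ±0.001°/2 = ±0.0005°, of the stored one.
At latitude 68.2926° a degree of longitude spans 111195 m × cos 68.2926° = 111195 × 0.3699 ≈ 41127.3 m.
Maximum E–W displacement: 0.0005 × 41127.3 = 20.5637 m.

21 meters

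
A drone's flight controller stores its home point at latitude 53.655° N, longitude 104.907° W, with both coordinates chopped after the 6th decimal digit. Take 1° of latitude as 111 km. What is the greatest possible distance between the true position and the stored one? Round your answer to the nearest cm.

Truncating at 6 decimal places can drop up to a full unit in the last place, so each coordinate may be off by as much as 1e-06°.
North–south component: 1e-06° × 111000 = 0.111 m.
E–W at 53.655°: 1e-06° × 111000 × cos 53.655° = 1e-06 × 111000 × 0.5926 ≈ 0.0657837 m.
Combining orthogonally: (0.111² + 0.0657837²)^½ ≈ 0.129029 m.
That is 0.129029 m = 12.903 cm.

13 cm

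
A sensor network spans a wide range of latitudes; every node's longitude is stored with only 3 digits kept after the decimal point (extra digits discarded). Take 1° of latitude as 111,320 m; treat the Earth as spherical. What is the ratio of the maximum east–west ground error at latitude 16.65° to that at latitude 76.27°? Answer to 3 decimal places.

4.037

Truncating at 3 decimal places can drop up to a full unit in the last place, so the longitude may be off by as much as 0.001°.
At 16.65°: 0.001° × 111320 × cos 16.65° = 0.001 × 111320 × 0.9581 ≈ 106.65 m.
Error at 76.27° = 0.001° × 111320 × cos 76.27° ≈ 111.32 × 0.2373 = 26.421 m.
Ratio: 106.65 / 26.421 = cos 16.65° / cos 76.27° ≈ 4.0366.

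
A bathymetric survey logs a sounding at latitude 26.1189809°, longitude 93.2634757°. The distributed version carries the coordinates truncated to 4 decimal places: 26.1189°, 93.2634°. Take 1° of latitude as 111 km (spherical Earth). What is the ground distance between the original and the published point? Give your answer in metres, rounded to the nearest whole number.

The latitude changed by +0.0000809° and the longitude by +0.0000757°.
N–S: 0.0000809° × 111000 m/° = 8.9799 m.
East–west at this latitude: 0.0000757° × 111000 × cos 26.1189° ≈ 0.0000757 × 99664.9 = 7.54464 m.
Distance: √(8.9799² + 7.54464²) ≈ 11.7286 m.

12 metres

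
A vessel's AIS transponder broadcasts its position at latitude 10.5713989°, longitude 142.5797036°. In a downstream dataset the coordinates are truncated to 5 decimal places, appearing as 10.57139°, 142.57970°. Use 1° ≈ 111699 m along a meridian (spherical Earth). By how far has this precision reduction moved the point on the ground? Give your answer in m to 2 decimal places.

1.07 m

The latitude changed by +0.0000089° and the longitude by +0.0000036°.
North–south shift: 0.0000089 × 111699 = 0.994121 m.
E–W at 10.5714°: 0.0000036° × 111699 × cos 10.5714° = 0.0000036 × 111699 × 0.9830 ≈ 0.395291 m.
Hypotenuse of the two orthogonal shifts: √(0.994121² + 0.395291²) = 1.06983 m.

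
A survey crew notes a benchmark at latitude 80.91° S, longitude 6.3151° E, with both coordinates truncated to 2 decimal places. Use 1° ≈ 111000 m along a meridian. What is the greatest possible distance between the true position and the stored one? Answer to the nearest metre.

1124 metres

Truncating at 2 decimal places can drop up to a full unit in the last place, so each coordinate may be off by as much as 0.01°.
North–south component: 0.01° × 111000 = 1110 m.
East–west component at 80.91°: 0.01° × 111000 × cos 80.91° ≈ 0.01 × 17536.4 ≈ 175.364 m.
The two errors are perpendicular, so the maximum displacement is √(1110² + 175.364²) ≈ 1123.77 m.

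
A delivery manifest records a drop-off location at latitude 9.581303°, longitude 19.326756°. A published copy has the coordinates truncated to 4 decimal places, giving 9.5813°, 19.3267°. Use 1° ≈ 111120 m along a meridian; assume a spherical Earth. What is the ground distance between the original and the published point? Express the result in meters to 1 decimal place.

Δlat = 9.581303 − 9.5813 = +0.000003°; Δlon = 19.326756 − 19.3267 = +0.000056°.
North–south shift: 0.000003 × 111120 = 0.33336 m.
East–west at this latitude: 0.000056° × 111120 × cos 9.5813° ≈ 0.000056 × 109570 = 6.13592 m.
Distance: √(0.33336² + 6.13592²) ≈ 6.14496 m.

6.1 meters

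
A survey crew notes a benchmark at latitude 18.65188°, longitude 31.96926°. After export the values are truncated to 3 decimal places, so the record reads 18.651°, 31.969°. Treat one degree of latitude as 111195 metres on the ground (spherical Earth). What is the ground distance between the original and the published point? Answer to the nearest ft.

Δlat = 18.65188 − 18.651 = +0.00088°; Δlon = 31.96926 − 31.969 = +0.00026°.
North–south shift: 0.00088 × 111195 = 97.8516 m.
East–west at this latitude: 0.00026° × 111195 × cos 18.651° ≈ 0.00026 × 105355 = 27.3924 m.
Combined displacement = (97.8516² + 27.3924²)^½ ≈ 101.613 m.
Converting: 101.613 m × 3.2808 ft/m ≈ 333.38 ft.

333 ft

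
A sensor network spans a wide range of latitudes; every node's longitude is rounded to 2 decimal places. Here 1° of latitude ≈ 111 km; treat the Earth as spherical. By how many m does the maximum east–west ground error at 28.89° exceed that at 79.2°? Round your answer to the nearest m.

Rounding to 2 decimal places leaves the longitude within ±0.005° of the true value.
Error at 28.89° = 0.005° × 111000 × cos 28.89° ≈ 555 × 0.8755 = 485.93 m.
At 79.2°: 0.005° × 111000 × cos 79.2° = 0.005 × 111000 × 0.1874 ≈ 104 m.
Difference: 485.93 − 104 = 381.93 m.

382 m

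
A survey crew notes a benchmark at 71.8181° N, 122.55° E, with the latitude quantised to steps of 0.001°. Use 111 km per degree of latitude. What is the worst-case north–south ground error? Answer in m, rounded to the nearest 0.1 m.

With a 0.001° grid the true value lies within half a step, ±0.001°/2 = ±0.0005°, of the stored one.
Along the meridian that is 0.0005° × 111000 m/° = 55.5 m.

55.5 m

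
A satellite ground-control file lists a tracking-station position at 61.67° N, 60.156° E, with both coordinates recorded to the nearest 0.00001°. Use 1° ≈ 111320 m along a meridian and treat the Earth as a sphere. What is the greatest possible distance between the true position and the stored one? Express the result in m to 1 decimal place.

Rounding to 5 decimal places leaves each coordinate within ±5e-06° of the true value.
Latitude error → 5e-06 × 111320 = 0.5566 m along the meridian.
Longitude error → 5e-06 × 111320 × cos 61.67° = 5e-06 × 111320 × 0.4745 ≈ 0.264134 m.
The two errors are perpendicular, so the maximum displacement is √(0.5566² + 0.264134²) ≈ 0.616093 m.

0.6 m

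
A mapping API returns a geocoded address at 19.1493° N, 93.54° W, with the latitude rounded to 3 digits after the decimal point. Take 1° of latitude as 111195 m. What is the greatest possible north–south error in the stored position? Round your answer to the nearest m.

56 m

Rounding to 3 decimal places leaves the latitude within ±0.0005° of the true value.
So the N–S error is at most 0.0005 × 111195 = 55.5975 m.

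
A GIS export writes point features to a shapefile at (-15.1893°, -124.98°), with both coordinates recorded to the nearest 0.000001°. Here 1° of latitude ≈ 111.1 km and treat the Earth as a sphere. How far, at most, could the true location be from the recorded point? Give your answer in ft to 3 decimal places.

0.253 ft

Rounding to 6 decimal places leaves each coordinate within ±5e-07° of the true value.
N–S: 5e-07° × 111100 m/° = 0.05555 m.
East–west component at 15.1893°: 5e-07° × 111100 × cos 15.1893° ≈ 5e-07 × 107219 ≈ 0.0536094 m.
The two errors are perpendicular, so the maximum displacement is √(0.05555² + 0.0536094²) ≈ 0.0771995 m.
Converting: 0.0771995 m × 3.2808 ft/m ≈ 0.25328 ft.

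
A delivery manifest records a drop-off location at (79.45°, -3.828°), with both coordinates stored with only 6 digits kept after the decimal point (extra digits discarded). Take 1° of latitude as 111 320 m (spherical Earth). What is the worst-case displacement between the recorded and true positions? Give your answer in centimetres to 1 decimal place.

Truncating at 6 decimal places can drop up to a full unit in the last place, so each coordinate may be off by as much as 1e-06°.
North–south component: 1e-06° × 111320 = 0.11132 m.
East–west component at 79.45°: 1e-06° × 111320 × cos 79.45° ≈ 1e-06 × 20382 ≈ 0.020382 m.
The two errors are perpendicular, so the maximum displacement is √(0.11132² + 0.020382²) ≈ 0.113171 m.
That is 0.113171 m = 11.317 cm.

11.3 centimetres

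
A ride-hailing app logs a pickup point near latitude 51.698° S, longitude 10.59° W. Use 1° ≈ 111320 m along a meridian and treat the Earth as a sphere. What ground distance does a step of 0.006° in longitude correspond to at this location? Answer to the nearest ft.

At 51.698° a degree of longitude is 111320 × cos 51.698° ≈ 68996.9 m, so 0.006° corresponds to 413.981 m.
Converting: 413.981 m × 3.2808 ft/m ≈ 1358.2 ft.

1358 ft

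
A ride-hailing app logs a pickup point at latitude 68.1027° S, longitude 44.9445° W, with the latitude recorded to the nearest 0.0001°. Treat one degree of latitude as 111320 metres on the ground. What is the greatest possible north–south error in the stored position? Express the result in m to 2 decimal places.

5.57 m

Rounding to 4 decimal places leaves the latitude within ±5e-05° of the true value.
North–south distance: 5e-05° × 111320 m/° = 5.566 m.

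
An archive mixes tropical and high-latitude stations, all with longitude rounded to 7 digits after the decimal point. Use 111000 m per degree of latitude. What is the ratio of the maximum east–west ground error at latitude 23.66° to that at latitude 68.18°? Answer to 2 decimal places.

2.46

Rounding to 7 decimal places leaves the longitude within ±5e-08° of the true value.
Error at 23.66° = 5e-08° × 111000 × cos 23.66° ≈ 0.00555 × 0.9159 = 0.0050835 m.
Error at 68.18° = 5e-08° × 111000 × cos 68.18° ≈ 0.00555 × 0.3717 = 0.0020629 m.
The ratio reduces to cos 23.66° / cos 68.18° = 0.9159/0.3717 ≈ 2.4643.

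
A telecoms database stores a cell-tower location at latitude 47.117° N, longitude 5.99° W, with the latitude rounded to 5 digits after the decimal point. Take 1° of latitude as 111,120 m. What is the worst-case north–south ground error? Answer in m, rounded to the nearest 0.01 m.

0.56 m

Rounding to 5 decimal places leaves the latitude within ±5e-06° of the true value.
So the N–S error is at most 5e-06 × 111120 = 0.5556 m.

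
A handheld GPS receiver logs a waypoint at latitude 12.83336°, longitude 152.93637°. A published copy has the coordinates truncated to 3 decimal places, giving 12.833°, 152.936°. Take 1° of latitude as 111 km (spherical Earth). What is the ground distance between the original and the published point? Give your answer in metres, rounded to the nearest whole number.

57 metres

Δlat = 12.83336 − 12.833 = +0.00036°; Δlon = 152.93637 − 152.936 = +0.00037°.
North–south shift: 0.00036 × 111000 = 39.96 m.
E–W at 12.833°: 0.00037° × 111000 × cos 12.833° = 0.00037 × 111000 × 0.9750 ≈ 40.0441 m.
Combined displacement = (39.96² + 40.0441²)^½ ≈ 56.5715 m.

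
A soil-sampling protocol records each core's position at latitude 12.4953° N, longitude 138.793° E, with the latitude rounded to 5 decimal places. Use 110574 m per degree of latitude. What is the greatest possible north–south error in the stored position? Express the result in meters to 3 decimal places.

Rounding to 5 decimal places leaves the latitude within ±5e-06° of the true value.
So the N–S error is at most 5e-06 × 110574 = 0.55287 m.

0.553 meters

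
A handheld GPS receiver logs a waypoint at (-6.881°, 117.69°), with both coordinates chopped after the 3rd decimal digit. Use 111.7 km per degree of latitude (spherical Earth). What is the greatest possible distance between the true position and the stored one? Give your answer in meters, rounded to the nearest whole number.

157 meters

Truncating at 3 decimal places can drop up to a full unit in the last place, so each coordinate may be off by as much as 0.001°.
N–S: 0.001° × 111700 m/° = 111.7 m.
East–west component at 6.881°: 0.001° × 111700 × cos 6.881° ≈ 0.001 × 110895 ≈ 110.895 m.
The two errors are perpendicular, so the maximum displacement is √(111.7² + 110.895²) ≈ 157.4 m.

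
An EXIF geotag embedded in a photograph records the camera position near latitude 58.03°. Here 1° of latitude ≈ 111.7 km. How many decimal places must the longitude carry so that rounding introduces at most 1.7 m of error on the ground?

At 58.03° one degree of longitude covers 111700 × cos 58.03° ≈ 111700 × 0.5295 ≈ 59142.4 m.
Rounding to N decimal places gives at most 0.5 × 10⁻ᴺ degrees of error, i.e. 0.5 × 10⁻ᴺ × 59142.4 m.
Need 0.5 × 59142.4 × 10⁻ᴺ ≤ 1.7 → 10⁻ᴺ ≤ 5.749e-05, so N ≥ 4.24.
At 4 places the error can reach 2.96 m, but 5 places keeps it to 0.296 m.

5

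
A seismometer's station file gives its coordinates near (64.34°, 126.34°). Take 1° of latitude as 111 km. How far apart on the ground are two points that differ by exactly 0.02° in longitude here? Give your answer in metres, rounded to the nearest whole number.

961 metres

0.02° of longitude at 64.34° is 0.02 × 111000 × cos 64.34° ≈ 0.02 × 48066.3 = 961.326 m.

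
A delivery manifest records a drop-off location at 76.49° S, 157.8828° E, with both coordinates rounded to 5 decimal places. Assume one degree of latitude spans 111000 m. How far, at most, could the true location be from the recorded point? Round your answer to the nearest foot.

Rounding to 5 decimal places leaves each coordinate within ±5e-06° of the true value.
North–south component: 5e-06° × 111000 = 0.555 m.
Longitude error → 5e-06 × 111000 × cos 76.49° = 5e-06 × 111000 × 0.2336 ≈ 0.129656 m.
Worst case both components are at the extreme and orthogonal: √(0.555² + 0.129656²) ≈ 0.569944 m.
Converting: 0.569944 m × 3.2808 ft/m ≈ 1.8699 ft.

2 feet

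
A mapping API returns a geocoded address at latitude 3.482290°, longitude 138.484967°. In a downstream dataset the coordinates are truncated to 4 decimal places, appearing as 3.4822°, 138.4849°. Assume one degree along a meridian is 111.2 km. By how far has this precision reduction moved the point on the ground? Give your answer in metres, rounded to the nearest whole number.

12 metres

The latitude changed by +0.000090° and the longitude by +0.000067°.
North–south shift: 0.000090 × 111200 = 10.008 m.
East–west at this latitude: 0.000067° × 111200 × cos 3.4822° ≈ 0.000067 × 110995 = 7.43664 m.
Hypotenuse of the two orthogonal shifts: √(10.008² + 7.43664²) = 12.4685 m.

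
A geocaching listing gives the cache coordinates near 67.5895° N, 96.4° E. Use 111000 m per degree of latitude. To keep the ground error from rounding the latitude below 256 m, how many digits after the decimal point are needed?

3 decimal places

One degree of latitude covers 111000 m.
N decimal places → at most half a unit in the last place, 0.5 × 10⁻ᴺ° = 111000/2 × 10⁻ᴺ m.
Need 0.5 × 111000 × 10⁻ᴺ ≤ 256 → 10⁻ᴺ ≤ 4.613e-03, so N ≥ 2.34.
At 2 places the error can reach 555 m, but 3 places keeps it to 55.5 m.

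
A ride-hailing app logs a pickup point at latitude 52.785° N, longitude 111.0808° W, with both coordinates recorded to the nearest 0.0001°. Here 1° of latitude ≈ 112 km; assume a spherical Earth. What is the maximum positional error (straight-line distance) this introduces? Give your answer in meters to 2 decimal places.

Rounding to 4 decimal places leaves each coordinate within ±5e-05° of the true value.
N–S: 5e-05° × 112000 m/° = 5.6 m.
E–W at 52.785°: 5e-05° × 112000 × cos 52.785° = 5e-05 × 112000 × 0.6048 ≈ 3.38692 m.
The two errors are perpendicular, so the maximum displacement is √(5.6² + 3.38692²) ≈ 6.54456 m.

6.54 meters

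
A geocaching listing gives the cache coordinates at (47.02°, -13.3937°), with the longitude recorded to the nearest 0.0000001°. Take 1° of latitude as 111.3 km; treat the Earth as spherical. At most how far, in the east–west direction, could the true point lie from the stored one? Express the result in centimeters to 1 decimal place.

Rounding to 7 decimal places leaves the longitude within ±5e-08° of the true value.
At latitude 47.02° a degree of longitude spans 111300 m × cos 47.02° = 111300 × 0.6817 ≈ 75878 m.
Maximum E–W displacement: 5e-08 × 75878 = 0.0037939 m.
That is 0.0037939 m = 0.37939 cm.

0.4 centimeters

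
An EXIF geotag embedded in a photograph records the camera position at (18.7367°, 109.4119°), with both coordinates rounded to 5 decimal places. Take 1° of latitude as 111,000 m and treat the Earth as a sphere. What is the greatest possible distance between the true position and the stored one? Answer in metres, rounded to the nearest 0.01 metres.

Rounding to 5 decimal places leaves each coordinate within ±5e-06° of the true value.
Latitude error → 5e-06 × 111000 = 0.555 m along the meridian.
E–W at 18.7367°: 5e-06° × 111000 × cos 18.7367° = 5e-06 × 111000 × 0.9470 ≈ 0.525588 m.
The two errors are perpendicular, so the maximum displacement is √(0.555² + 0.525588²) ≈ 0.764374 m.

0.76 metres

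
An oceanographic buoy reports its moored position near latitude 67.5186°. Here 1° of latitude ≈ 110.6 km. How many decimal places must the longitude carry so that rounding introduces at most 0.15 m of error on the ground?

At 67.5186° one degree of longitude covers 110600 × cos 67.5186° ≈ 110600 × 0.3824 ≈ 42291.6 m.
N decimal places → at most half a unit in the last place, 0.5 × 10⁻ᴺ° = 42291.6/2 × 10⁻ᴺ m.
Setting 21145.8 × 10⁻ᴺ ≤ 0.15 gives 10ᴺ ≥ 1.41e+05, i.e. N ≥ 5.15.
So 6 decimal places suffice (0.0211 m); 5 would allow up to 0.211 m.

6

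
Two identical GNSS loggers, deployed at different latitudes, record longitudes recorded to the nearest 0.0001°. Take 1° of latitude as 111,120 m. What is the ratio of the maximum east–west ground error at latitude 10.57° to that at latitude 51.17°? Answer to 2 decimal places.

1.57

Rounding to 4 decimal places leaves the longitude within ±5e-05° of the true value.
At 10.57°: 5e-05° × 111120 × cos 10.57° = 5e-05 × 111120 × 0.9830 ≈ 5.4617 m.
At 51.17°: 5e-05° × 111120 × cos 51.17° = 5e-05 × 111120 × 0.6270 ≈ 3.4837 m.
The ratio reduces to cos 10.57° / cos 51.17° = 0.9830/0.6270 ≈ 1.5678.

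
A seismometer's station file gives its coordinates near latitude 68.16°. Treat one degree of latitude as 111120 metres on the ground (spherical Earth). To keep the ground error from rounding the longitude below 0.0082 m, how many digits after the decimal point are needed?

7 decimal places

At 68.16° one degree of longitude covers 111120 × cos 68.16° ≈ 111120 × 0.3720 ≈ 41338.4 m.
With N decimal places the half-ulp bound is 0.5·10⁻ᴺ°, or 0.5·10⁻ᴺ × 41338.4 m on the ground.
Need 0.5 × 41338.4 × 10⁻ᴺ ≤ 0.0082 → 10⁻ᴺ ≤ 3.967e-07, so N ≥ 6.40.
N = 6 would give 0.0207 m (too coarse); N = 7 gives 0.00207 m ≤ 0.0082 m.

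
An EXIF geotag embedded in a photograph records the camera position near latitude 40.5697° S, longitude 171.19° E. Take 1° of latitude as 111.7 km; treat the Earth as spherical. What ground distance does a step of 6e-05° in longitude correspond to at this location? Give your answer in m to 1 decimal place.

6e-05° of longitude at 40.5697° is 6e-05 × 111700 × cos 40.5697° ≈ 6e-05 × 84849 = 5.09094 m.

5.1 m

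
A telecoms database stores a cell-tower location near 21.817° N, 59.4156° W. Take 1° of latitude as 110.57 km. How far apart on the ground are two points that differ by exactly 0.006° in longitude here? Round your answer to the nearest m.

616 m

One degree of longitude here spans 110570 × cos 21.817° = 110570 × 0.9284 ≈ 102650 m; 0.006° of that is 615.903 m.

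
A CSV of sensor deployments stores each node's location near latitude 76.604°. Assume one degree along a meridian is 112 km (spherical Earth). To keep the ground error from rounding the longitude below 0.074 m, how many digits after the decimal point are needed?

6 decimal places

At 76.604° one degree of longitude covers 112000 × cos 76.604° ≈ 112000 × 0.2317 ≈ 25948.2 m.
Rounding to N decimal places gives at most 0.5 × 10⁻ᴺ degrees of error, i.e. 0.5 × 10⁻ᴺ × 25948.2 m.
Need 0.5 × 25948.2 × 10⁻ᴺ ≤ 0.074 → 10⁻ᴺ ≤ 5.704e-06, so N ≥ 5.24.
At 5 places the error can reach 0.13 m, but 6 places keeps it to 0.013 m.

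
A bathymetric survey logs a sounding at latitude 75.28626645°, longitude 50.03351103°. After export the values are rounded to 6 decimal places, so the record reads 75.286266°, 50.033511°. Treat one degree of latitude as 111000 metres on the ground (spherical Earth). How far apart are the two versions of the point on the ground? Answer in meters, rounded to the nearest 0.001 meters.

The latitude changed by +0.00000045° and the longitude by +0.00000003°.
North–south shift: 0.00000045 × 111000 = 0.04995 m.
East–west at this latitude: 0.00000003° × 111000 × cos 75.2863° ≈ 0.00000003 × 28192.9 = 0.000845786 m.
Distance: √(0.04995² + 0.000845786²) ≈ 0.0499572 m.

0.050 meters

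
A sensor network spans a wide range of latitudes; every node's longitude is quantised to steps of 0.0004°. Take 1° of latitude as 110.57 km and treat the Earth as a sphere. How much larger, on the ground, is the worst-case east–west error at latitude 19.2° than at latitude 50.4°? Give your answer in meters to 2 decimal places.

With a 0.0004° grid the true value lies within half a step, ±0.0004°/2 = ±0.0002°, of the stored one.
Error at 19.2° = 0.0002° × 110570 × cos 19.2° ≈ 22.114 × 0.9444 = 20.884 m.
At 50.4°: 0.0002° × 110570 × cos 50.4° = 0.0002 × 110570 × 0.6374 ≈ 14.096 m.
Difference: 20.884 − 14.096 = 6.7879 m.

6.79 meters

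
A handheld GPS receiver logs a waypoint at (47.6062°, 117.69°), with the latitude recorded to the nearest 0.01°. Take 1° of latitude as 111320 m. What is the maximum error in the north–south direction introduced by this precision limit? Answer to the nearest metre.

557 metres

Rounding to 2 decimal places leaves the latitude within ±0.005° of the true value.
So the N–S error is at most 0.005 × 111320 = 556.6 m.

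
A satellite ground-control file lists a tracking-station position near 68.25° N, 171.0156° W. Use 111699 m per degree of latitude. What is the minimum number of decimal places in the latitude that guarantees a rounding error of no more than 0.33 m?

6 decimal places

One degree of latitude covers 111699 m.
Rounding to N decimal places gives at most 0.5 × 10⁻ᴺ degrees of error, i.e. 0.5 × 10⁻ᴺ × 111699 m.
Need 0.5 × 111699 × 10⁻ᴺ ≤ 0.33 → 10⁻ᴺ ≤ 5.909e-06, so N ≥ 5.23.
So 6 decimal places suffice (0.0558 m); 5 would allow up to 0.558 m.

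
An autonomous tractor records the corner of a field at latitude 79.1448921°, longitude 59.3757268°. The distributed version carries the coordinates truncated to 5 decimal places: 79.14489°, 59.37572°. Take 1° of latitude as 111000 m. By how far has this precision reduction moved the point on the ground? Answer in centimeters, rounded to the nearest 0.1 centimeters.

27.3 centimeters

The latitude changed by +0.0000021° and the longitude by +0.0000068°.
N–S: 0.0000021° × 111000 m/° = 0.2331 m.
East–west at this latitude: 0.0000068° × 111000 × cos 79.1449° ≈ 0.0000068 × 20904.2 = 0.142148 m.
Combined displacement = (0.2331² + 0.142148²)^½ ≈ 0.273023 m.
That is 0.273023 m = 27.302 cm.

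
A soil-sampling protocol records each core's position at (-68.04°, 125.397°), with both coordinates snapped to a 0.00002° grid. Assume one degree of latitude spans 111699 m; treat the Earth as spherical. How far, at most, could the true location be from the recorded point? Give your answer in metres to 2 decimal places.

1.19 metres

With a 0.00002° grid the true value lies within half a step, ±0.00002°/2 = ±1e-05°, of the stored one.
North–south component: 1e-05° × 111699 = 1.11699 m.
East–west component at 68.04°: 1e-05° × 111699 × cos 68.04° ≈ 1e-05 × 41770.9 ≈ 0.417709 m.
Combining orthogonally: (1.11699² + 0.417709²)^½ ≈ 1.19254 m.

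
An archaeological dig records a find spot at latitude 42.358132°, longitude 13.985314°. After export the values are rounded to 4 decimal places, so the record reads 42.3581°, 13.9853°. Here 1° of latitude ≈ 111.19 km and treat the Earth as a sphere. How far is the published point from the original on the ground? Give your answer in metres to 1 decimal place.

The latitude changed by +0.000032° and the longitude by +0.000014°.
N–S: 0.000032° × 111190 m/° = 3.55808 m.
E–W at 42.3581°: 0.000014° × 111190 × cos 42.3581° = 0.000014 × 111190 × 0.7389 ≈ 1.15029 m.
Hypotenuse of the two orthogonal shifts: √(3.55808² + 1.15029²) = 3.7394 m.

3.7 metres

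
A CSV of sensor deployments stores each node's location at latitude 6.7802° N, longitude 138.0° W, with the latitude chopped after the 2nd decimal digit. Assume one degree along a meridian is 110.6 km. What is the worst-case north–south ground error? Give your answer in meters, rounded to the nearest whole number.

Truncating at 2 decimal places can drop up to a full unit in the last place, so the latitude may be off by as much as 0.01°.
Along the meridian that is 0.01° × 110600 m/° = 1106 m.

1106 meters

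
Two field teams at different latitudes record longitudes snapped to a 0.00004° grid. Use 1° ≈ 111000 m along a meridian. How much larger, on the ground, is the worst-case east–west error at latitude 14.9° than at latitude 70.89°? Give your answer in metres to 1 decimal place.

1.4 metres

With a 0.00004° grid the true value lies within half a step, ±0.00004°/2 = ±2e-05°, of the stored one.
At 14.9°: 2e-05° × 111000 × cos 14.9° = 2e-05 × 111000 × 0.9664 ≈ 2.1454 m.
At 70.89°: 2e-05° × 111000 × cos 70.89° = 2e-05 × 111000 × 0.3274 ≈ 0.72679 m.
Difference: 2.1454 − 0.72679 = 1.4186 m.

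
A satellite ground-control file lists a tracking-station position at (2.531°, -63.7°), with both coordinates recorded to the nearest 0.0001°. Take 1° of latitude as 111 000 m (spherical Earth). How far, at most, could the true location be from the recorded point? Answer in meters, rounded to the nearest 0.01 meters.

Rounding to 4 decimal places leaves each coordinate within ±5e-05° of the true value.
North–south component: 5e-05° × 111000 = 5.55 m.
East–west component at 2.531°: 5e-05° × 111000 × cos 2.531° ≈ 5e-05 × 110892 ≈ 5.54459 m.
Worst case both components are at the extreme and orthogonal: √(5.55² + 5.54459²) ≈ 7.84506 m.

7.85 meters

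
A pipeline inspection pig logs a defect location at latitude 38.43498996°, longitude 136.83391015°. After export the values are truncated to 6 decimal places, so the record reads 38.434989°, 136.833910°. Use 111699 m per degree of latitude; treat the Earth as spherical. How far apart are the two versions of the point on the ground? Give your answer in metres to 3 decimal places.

The latitude changed by +0.00000096° and the longitude by +0.00000015°.
North–south shift: 0.00000096 × 111699 = 0.107231 m.
East–west at this latitude: 0.00000015° × 111699 × cos 38.435° ≈ 0.00000015 × 87495.4 = 0.0131243 m.
Combined displacement = (0.107231² + 0.0131243²)^½ ≈ 0.108031 m.

0.108 metres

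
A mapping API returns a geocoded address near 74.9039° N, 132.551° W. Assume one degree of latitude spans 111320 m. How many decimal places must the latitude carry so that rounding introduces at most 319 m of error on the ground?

3

One degree of latitude covers 111320 m.
Rounding to N decimal places gives at most 0.5 × 10⁻ᴺ degrees of error, i.e. 0.5 × 10⁻ᴺ × 111320 m.
Need 0.5 × 111320 × 10⁻ᴺ ≤ 319 → 10⁻ᴺ ≤ 5.731e-03, so N ≥ 2.24.
At 2 places the error can reach 557 m, but 3 places keeps it to 55.7 m.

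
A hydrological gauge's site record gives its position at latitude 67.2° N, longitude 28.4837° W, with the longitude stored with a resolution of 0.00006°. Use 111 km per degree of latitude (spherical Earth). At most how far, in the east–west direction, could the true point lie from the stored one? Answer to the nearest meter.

1 meters

With a 0.00006° grid the true value lies within half a step, ±0.00006°/2 = ±3e-05°, of the stored one.
At latitude 67.2° a degree of longitude spans 111000 m × cos 67.2° = 111000 × 0.3875 ≈ 43014.2 m.
East–west error: 3e-05° × 43014.2 m/° ≈ 1.29043 m.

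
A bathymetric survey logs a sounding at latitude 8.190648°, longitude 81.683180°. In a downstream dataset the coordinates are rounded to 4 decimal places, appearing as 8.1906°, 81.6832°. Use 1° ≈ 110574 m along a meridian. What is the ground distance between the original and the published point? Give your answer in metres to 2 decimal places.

Δlat = 8.190648 − 8.1906 = +0.000048°; Δlon = 81.683180 − 81.6832 = -0.000020°.
N–S: 0.000048° × 110574 m/° = 5.30755 m.
E–W at 8.1906°: -0.000020° × 110574 × cos 8.1906° = -0.000020 × 110574 × 0.9898 ≈ -2.18892 m.
Distance: √(5.30755² + 2.18892²) ≈ 5.74121 m.

5.74 metres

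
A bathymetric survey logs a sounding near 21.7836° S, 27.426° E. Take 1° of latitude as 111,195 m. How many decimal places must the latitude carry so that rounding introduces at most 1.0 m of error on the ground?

5 decimal places

One degree of latitude covers 111195 m.
Rounding to N decimal places gives at most 0.5 × 10⁻ᴺ degrees of error, i.e. 0.5 × 10⁻ᴺ × 111195 m.
Setting 55597.5 × 10⁻ᴺ ≤ 1.0 gives 10ᴺ ≥ 5.56e+04, i.e. N ≥ 4.75.
At 4 places the error can reach 5.56 m, but 5 places keeps it to 0.556 m.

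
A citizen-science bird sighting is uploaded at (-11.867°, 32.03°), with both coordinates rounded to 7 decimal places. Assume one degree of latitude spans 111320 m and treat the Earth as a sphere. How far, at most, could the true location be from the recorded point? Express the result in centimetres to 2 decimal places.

Rounding to 7 decimal places leaves each coordinate within ±5e-08° of the true value.
N–S: 5e-08° × 111320 m/° = 0.005566 m.
Longitude error → 5e-08 × 111320 × cos 11.867° = 5e-08 × 111320 × 0.9786 ≈ 0.00544704 m.
Combining orthogonally: (0.005566² + 0.00544704²)^½ ≈ 0.00778785 m.
That is 0.00778785 m = 0.77879 cm.

0.78 centimetres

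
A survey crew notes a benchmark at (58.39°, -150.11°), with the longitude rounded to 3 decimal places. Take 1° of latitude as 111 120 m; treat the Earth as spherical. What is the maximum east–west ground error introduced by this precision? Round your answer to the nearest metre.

29 metres

Rounding to 3 decimal places leaves the longitude within ±0.0005° of the true value.
Parallels shrink by cos φ, so at 58.39° a degree of longitude is 111120 × 0.5241 ≈ 58241.8 m.
East–west error: 0.0005° × 58241.8 m/° ≈ 29.1209 m.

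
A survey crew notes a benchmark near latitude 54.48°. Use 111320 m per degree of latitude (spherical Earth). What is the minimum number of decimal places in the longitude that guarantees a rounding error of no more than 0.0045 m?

7 decimal places

At 54.48° one degree of longitude covers 111320 × cos 54.48° ≈ 111320 × 0.5810 ≈ 64675.5 m.
With N decimal places the half-ulp bound is 0.5·10⁻ᴺ°, or 0.5·10⁻ᴺ × 64675.5 m on the ground.
Setting 32337.7 × 10⁻ᴺ ≤ 0.0045 gives 10ᴺ ≥ 7.186e+06, i.e. N ≥ 6.86.
At 6 places the error can reach 0.0323 m, but 7 places keeps it to 0.00323 m.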